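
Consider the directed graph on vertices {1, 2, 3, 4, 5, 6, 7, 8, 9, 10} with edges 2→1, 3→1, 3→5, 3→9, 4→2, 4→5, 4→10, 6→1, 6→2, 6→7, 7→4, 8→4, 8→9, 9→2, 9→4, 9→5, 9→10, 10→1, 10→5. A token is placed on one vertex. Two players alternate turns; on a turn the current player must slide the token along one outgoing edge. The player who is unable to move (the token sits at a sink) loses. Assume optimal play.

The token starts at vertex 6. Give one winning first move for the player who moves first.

Move to 7.

Use the standard recursion: the mover loses at a terminal position; elsewhere, the mover wins exactly when some move hands the opponent an L position.
Every edge goes from a vertex to one that appears earlier in the order 5, 1, 10, 2, 4, 9, 8, 3, 7, 6, so processing vertices in that order labels each vertex after all of its successors.
5: no outgoing edge → L
1: no outgoing edge → L
10: reaches L-position 1 → W
2: reaches L-position 1 → W
4: reaches L-position 5 → W
9: reaches L-position 5 → W
8: only reaches 9(W), 4(W), all W → L
3: reaches L-position 1 → W
7: only reaches 4(W), which is W → L
6: reaches L-position 7 → W
From 6, the L positions reachable in one move are: 7, 1. Any move reaching one of these is winning.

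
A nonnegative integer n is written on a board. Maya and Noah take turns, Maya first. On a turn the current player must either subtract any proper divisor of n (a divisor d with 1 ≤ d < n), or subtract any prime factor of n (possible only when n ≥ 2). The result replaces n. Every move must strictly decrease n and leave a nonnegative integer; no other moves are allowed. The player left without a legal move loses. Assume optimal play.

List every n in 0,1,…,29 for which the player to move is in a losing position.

Positions with no move are L. A position that does have a move is losing for the player to move precisely when every available move leads to a winning position for the opponent. Fill in the labels:
n=0: no move → L
n=1: no move → L
n=2: reaches L-position 0 → W
n=3: reaches L-position 0 → W
n=4: only reaches 2(W), 3(W), all W → L
n=5: reaches L-position 0 → W
n=6: reaches L-position 4 → W
n=7: reaches L-position 0 → W
n=8: reaches L-position 4 → W
n=9: only reaches 6(W), 8(W), all W → L
n=10: reaches L-position 9 → W
n=11: reaches L-position 0 → W
n=12: reaches L-position 9 → W
n=13: reaches L-position 0 → W
n=14: only reaches 7(W), 12(W), 13(W), all W → L
n=15: reaches L-position 14 → W
n=16: reaches L-position 14 → W
n=17: reaches L-position 0 → W
n=18: reaches L-position 9 → W
n=19: reaches L-position 0 → W
n=20: only reaches 10(W), 15(W), 16(W), 18(W), 19(W), all W → L
n=21: reaches L-position 14 → W
n=22: reaches L-position 20 → W
n=23: reaches L-position 0 → W
n=24: reaches L-position 20 → W
n=25: reaches L-position 20 → W
n=26: only reaches 13(W), 24(W), 25(W), all W → L
n=27: reaches L-position 26 → W
n=28: reaches L-position 14 → W
n=29: reaches L-position 0 → W
Reading off the rows marked L gives the requested list; there are 7 such values of n.

0, 1, 4, 9, 14, 20, 26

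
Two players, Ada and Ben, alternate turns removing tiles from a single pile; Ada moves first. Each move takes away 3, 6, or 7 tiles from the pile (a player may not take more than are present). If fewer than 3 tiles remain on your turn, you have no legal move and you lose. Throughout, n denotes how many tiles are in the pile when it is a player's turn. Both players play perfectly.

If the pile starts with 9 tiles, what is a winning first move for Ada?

Use the standard recursion: the mover loses at a terminal position; elsewhere, the mover wins exactly when some move hands the opponent an L position.
n=0: no move → L
n=1: no move → L
n=2: no move → L
n=3: can move to 0, which is L ⇒ W
n=4: can move to 1, which is L ⇒ W
n=5: can move to 2, which is L ⇒ W
n=6: can move to 0, which is L ⇒ W
n=7: can move to 1, which is L ⇒ W
n=8: can move to 2, which is L ⇒ W
n=9: can move to 2, which is L ⇒ W
From 9, the L positions reachable in one move are: 2.

Remove 7, leaving 2.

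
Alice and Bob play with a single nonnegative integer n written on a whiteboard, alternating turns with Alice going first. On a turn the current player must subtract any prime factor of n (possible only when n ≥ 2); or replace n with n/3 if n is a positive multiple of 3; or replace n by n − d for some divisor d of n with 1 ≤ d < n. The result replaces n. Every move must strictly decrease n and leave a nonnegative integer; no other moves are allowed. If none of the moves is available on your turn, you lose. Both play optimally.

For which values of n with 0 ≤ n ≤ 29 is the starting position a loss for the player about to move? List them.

Use the standard recursion: the mover loses at a terminal position; elsewhere, the mover wins exactly when some move hands the opponent an L position.
n=0: no move → L
n=1: no move → L
n=2: W (go to 0, an L position)
n=3: W (go to 0, an L position)
n=4: L (options 2(W), 3(W) are all W)
n=5: W (go to 0, an L position)
n=6: W (go to 4, an L position)
n=7: W (go to 0, an L position)
n=8: W (go to 4, an L position)
n=9: L (options 3(W), 6(W), 8(W) are all W)
n=10: W (go to 9, an L position)
n=11: W (go to 0, an L position)
n=12: W (go to 4, an L position)
n=13: W (go to 0, an L position)
n=14: L (options 7(W), 12(W), 13(W) are all W)
n=15: W (go to 14, an L position)
n=16: W (go to 14, an L position)
n=17: W (go to 0, an L position)
n=18: W (go to 9, an L position)
n=19: W (go to 0, an L position)
n=20: L (options 10(W), 15(W), 16(W), 18(W), 19(W) are all W)
n=21: W (go to 14, an L position)
n=22: W (go to 20, an L position)
n=23: W (go to 0, an L position)
n=24: W (go to 20, an L position)
n=25: W (go to 20, an L position)
n=26: L (options 13(W), 24(W), 25(W) are all W)
n=27: W (go to 9, an L position)
n=28: W (go to 14, an L position)
n=29: W (go to 0, an L position)
Reading off the rows marked L gives the requested list; there are 7 such values of n.

0, 1, 4, 9, 14, 20, 26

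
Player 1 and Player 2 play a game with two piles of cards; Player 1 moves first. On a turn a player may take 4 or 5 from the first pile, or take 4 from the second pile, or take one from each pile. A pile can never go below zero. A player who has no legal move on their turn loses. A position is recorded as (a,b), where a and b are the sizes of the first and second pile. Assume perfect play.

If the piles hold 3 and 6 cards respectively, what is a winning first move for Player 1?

Move to (3,2).

Use the standard recursion: the mover loses at a terminal position; elsewhere, the mover wins exactly when some move hands the opponent an L position.
No move ever increases a pile, so every position that can arise here has a ≤ 3 and b ≤ 6; it is enough to label the cells with 0 ≤ a ≤ 3 and 0 ≤ b ≤ 6.
Every move lowers a or b (never raises either), so fill the grid row by row in increasing a, and left to right within a row: each cell's successors are then already labelled.
      b=0  b=1  b=2  b=3  b=4  b=5  b=6
a=0:    L    L    L    L    W    W    W
a=1:    L    W    W    W    W    L    L
a=2:    L    W    L    L    W    L    W
a=3:    L    W    L    W    W    L    W
Cells with no legal move (terminal, hence L): (0,0), (0,1), (0,2), (0,3), (1,0), (2,0), (3,0).
The remaining L cells, each justified by listing all of its moves:
(1,5): →(1,1)(W), (0,4)(W) — all W, so L
(1,6): →(1,2)(W), (0,5)(W) — all W, so L
(2,2): →(1,1)(W) only, which is W, so L
(2,3): →(1,2)(W) only, which is W, so L
(2,5): →(2,1)(W), (1,4)(W) — all W, so L
(3,2): →(2,1)(W) only, which is W, so L
(3,5): →(3,1)(W), (2,4)(W) — all W, so L
Every other cell has at least one move into one of the L cells above, so it is W.
From (3,6), the L positions reachable in one move are: (3,2), (2,5). Any move reaching one of these is winning.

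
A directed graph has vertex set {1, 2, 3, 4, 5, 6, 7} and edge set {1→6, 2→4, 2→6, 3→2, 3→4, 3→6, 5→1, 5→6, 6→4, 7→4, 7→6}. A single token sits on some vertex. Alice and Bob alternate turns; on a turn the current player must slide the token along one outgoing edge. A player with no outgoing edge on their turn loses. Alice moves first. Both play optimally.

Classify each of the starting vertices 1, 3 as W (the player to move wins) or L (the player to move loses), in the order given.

Work bottom-up. With no move the player to move loses. Otherwise the position is W if at least one move leads to an L position for the opponent, and L if every move leads to a W.
Every edge goes from a vertex to one that appears earlier in the order 4, 6, 2, 1, 3, 7, 5, so processing vertices in that order labels each vertex after all of its successors.
4: no outgoing edge → L
6: →4(L), so W
2: →4(L), so W
1: →6(W) only, which is W, so L
3: →4(L), so W
7: →4(L), so W
5: →1(L), so W

1: L, 3: W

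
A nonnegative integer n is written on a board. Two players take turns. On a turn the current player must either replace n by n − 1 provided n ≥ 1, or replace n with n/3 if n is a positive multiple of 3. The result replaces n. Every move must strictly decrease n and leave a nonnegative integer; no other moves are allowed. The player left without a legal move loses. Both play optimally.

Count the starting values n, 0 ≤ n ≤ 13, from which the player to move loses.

Work bottom-up. With no move the player to move loses. Otherwise the position is W if at least one move leads to an L position for the opponent, and L if every move leads to a W.
n=0: no move → L
n=1: W (go to 0, an L position)
n=2: L (sole option 1(W) is W)
n=3: W (go to 2, an L position)
n=4: L (sole option 3(W) is W)
n=5: W (go to 4, an L position)
n=6: W (go to 2, an L position)
n=7: L (sole option 6(W) is W)
n=8: W (go to 7, an L position)
n=9: L (options 3(W), 8(W) are all W)
n=10: W (go to 9, an L position)
n=11: L (sole option 10(W) is W)
n=12: W (go to 4, an L position)
n=13: L (sole option 12(W) is W)
L entries with 0 ≤ n ≤ 13: n = 0, 2, 4, 7, 9, 11, 13; that makes 7.

7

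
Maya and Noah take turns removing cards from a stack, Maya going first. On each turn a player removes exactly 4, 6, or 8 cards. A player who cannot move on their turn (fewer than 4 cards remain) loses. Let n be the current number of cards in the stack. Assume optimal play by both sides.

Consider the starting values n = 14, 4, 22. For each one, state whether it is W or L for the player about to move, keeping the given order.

Positions with no move are L. A position that does have a move is losing for the player to move precisely when every available move leads to a winning position for the opponent. Fill in the labels:
n=0: no move → L
n=1: no move → L
n=2: no move → L
n=3: no move → L
n=4: W (go to 0, an L position)
n=5: W (go to 1, an L position)
n=6: W (go to 2, an L position)
n=7: W (go to 3, an L position)
n=8: W (go to 2, an L position)
n=9: W (go to 3, an L position)
n=10: W (go to 2, an L position)
n=11: W (go to 3, an L position)
n=12: L (options 8(W), 6(W), 4(W) are all W)
n=13: L (options 9(W), 7(W), 5(W) are all W)
n=14: L (options 10(W), 8(W), 6(W) are all W)
n=15: L (options 11(W), 9(W), 7(W) are all W)
n=16: W (go to 12, an L position)
n=17: W (go to 13, an L position)
n=18: W (go to 14, an L position)
n=19: W (go to 15, an L position)
n=20: W (go to 14, an L position)
n=21: W (go to 15, an L position)
n=22: W (go to 14, an L position)

14: L, 4: W, 22: W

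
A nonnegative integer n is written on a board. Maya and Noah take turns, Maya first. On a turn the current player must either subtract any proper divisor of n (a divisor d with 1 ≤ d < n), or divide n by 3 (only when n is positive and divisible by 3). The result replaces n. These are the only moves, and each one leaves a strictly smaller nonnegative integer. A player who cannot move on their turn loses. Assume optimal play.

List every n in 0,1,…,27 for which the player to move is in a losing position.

Use the standard recursion: the mover loses at a terminal position; elsewhere, the mover wins exactly when some move hands the opponent an L position.
n=0: no move → L
n=1: no move → L
n=2: W (go to 1, an L position)
n=3: W (go to 1, an L position)
n=4: L (options 2(W), 3(W) are all W)
n=5: W (go to 4, an L position)
n=6: W (go to 4, an L position)
n=7: L (sole option 6(W) is W)
n=8: W (go to 4, an L position)
n=9: L (options 3(W), 6(W), 8(W) are all W)
n=10: W (go to 9, an L position)
n=11: L (sole option 10(W) is W)
n=12: W (go to 4, an L position)
n=13: L (sole option 12(W) is W)
n=14: W (go to 7, an L position)
n=15: L (options 5(W), 10(W), 12(W), 14(W) are all W)
n=16: W (go to 15, an L position)
n=17: L (sole option 16(W) is W)
n=18: W (go to 9, an L position)
n=19: L (sole option 18(W) is W)
n=20: W (go to 15, an L position)
n=21: W (go to 7, an L position)
n=22: W (go to 11, an L position)
n=23: L (sole option 22(W) is W)
n=24: W (go to 23, an L position)
n=25: L (options 20(W), 24(W) are all W)
n=26: W (go to 13, an L position)
n=27: W (go to 9, an L position)
Reading off the rows marked L gives the requested list; there are 12 such values of n.

0, 1, 4, 7, 9, 11, 13, 15, 17, 19, 23, 25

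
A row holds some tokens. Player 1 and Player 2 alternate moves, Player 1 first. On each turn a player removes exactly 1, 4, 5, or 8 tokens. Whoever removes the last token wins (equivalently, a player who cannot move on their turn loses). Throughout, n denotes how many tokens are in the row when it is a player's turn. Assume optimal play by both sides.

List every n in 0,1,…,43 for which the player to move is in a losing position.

0, 2, 9, 11, 18, 20, 27, 29, 36, 38

Label each position W (a win for the player to move) or L (a loss). A position with no legal move is L; any other position is W exactly when some move reaches an L, and L when every move reaches a W.
n=0: no move → L
n=1: →0(L), so W
n=2: →1(W) only, which is W, so L
n=3: →2(L), so W
n=4: →0(L), so W
n=5: →0(L), so W
n=6: →2(L), so W
n=7: →2(L), so W
n=8: →0(L), so W
n=9: →8(W), 5(W), 4(W), 1(W) — all W, so L
n=10: →9(L), so W
n=11: →10(W), 7(W), 6(W), 3(W) — all W, so L
n=12: →11(L), so W
n=13: →9(L), so W
n=14: →9(L), so W
n=15: →11(L), so W
n=16: →11(L), so W
n=17: →9(L), so W
n=18: →17(W), 14(W), 13(W), 10(W) — all W, so L
n=19: →18(L), so W
n=20: →19(W), 16(W), 15(W), 12(W) — all W, so L
n=21: →20(L), so W
n=22: →18(L), so W
n=23: →18(L), so W
n=24: →20(L), so W
n=25: →20(L), so W
n=26: →18(L), so W
n=27: →26(W), 23(W), 22(W), 19(W) — all W, so L
n=28: →27(L), so W
n=29: →28(W), 25(W), 24(W), 21(W) — all W, so L
n=30: →29(L), so W
n=31: →27(L), so W
n=32: →27(L), so W
n=33: →29(L), so W
n=34: →29(L), so W
n=35: →27(L), so W
n=36: →35(W), 32(W), 31(W), 28(W) — all W, so L
n=37: →36(L), so W
n=38: →37(W), 34(W), 33(W), 30(W) — all W, so L
n=39: →38(L), so W
n=40: →36(L), so W
n=41: →36(L), so W
n=42: →38(L), so W
n=43: →38(L), so W
The losing starting values of n are exactly the entries labelled L in this table (10 of them).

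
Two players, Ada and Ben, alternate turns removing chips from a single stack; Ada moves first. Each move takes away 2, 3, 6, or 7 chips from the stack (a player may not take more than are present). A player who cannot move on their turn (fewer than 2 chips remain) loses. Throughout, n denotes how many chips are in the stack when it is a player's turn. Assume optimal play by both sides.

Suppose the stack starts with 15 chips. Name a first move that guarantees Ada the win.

Build the W/L table. Terminal = L. A non-terminal position is W if it has a move to some L; otherwise it is L.
n=0: no move → L
n=1: no move → L
n=2: can move to 0, which is L ⇒ W
n=3: can move to 1, which is L ⇒ W
n=4: can move to 1, which is L ⇒ W
n=5: moves to 3(W), 2(W); every one is W ⇒ L
n=6: can move to 0, which is L ⇒ W
n=7: can move to 5, which is L ⇒ W
n=8: can move to 5, which is L ⇒ W
n=9: moves to 7(W), 6(W), 3(W), 2(W); every one is W ⇒ L
n=10: moves to 8(W), 7(W), 4(W), 3(W); every one is W ⇒ L
n=11: can move to 9, which is L ⇒ W
n=12: can move to 10, which is L ⇒ W
n=13: can move to 10, which is L ⇒ W
n=14: moves to 12(W), 11(W), 8(W), 7(W); every one is W ⇒ L
n=15: can move to 9, which is L ⇒ W
From 15, the L positions reachable in one move are: 9.

Remove 6, leaving 9.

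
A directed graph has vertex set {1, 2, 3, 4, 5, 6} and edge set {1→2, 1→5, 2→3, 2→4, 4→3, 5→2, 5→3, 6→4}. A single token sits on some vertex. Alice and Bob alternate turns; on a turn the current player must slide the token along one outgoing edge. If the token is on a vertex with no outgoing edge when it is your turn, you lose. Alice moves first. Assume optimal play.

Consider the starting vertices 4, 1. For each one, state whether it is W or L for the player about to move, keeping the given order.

Build the W/L table. Terminal = L. A non-terminal position is W if it has a move to some L; otherwise it is L.
Every edge goes from a vertex to one that appears earlier in the order 3, 4, 2, 6, 5, 1, so processing vertices in that order labels each vertex after all of its successors.
3: no outgoing edge → L
4: reaches L-position 3 → W
2: reaches L-position 3 → W
6: only reaches 4(W), which is W → L
5: reaches L-position 3 → W
1: only reaches 5(W), 2(W), all W → L

4: W, 1: L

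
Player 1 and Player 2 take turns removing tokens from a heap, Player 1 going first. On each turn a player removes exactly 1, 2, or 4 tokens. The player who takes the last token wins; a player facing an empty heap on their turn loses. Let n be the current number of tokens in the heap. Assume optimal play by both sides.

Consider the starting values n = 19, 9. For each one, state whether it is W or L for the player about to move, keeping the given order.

Compute win/loss labels from the base case upward. A position with no move is L. Any other position is W if it can reach an L in one move, else L.
n=0: no move → L
n=1: W (go to 0, an L position)
n=2: W (go to 0, an L position)
n=3: L (options 2(W), 1(W) are all W)
n=4: W (go to 3, an L position)
n=5: W (go to 3, an L position)
n=6: L (options 5(W), 4(W), 2(W) are all W)
n=7: W (go to 6, an L position)
n=8: W (go to 6, an L position)
n=9: L (options 8(W), 7(W), 5(W) are all W)
n=10: W (go to 9, an L position)
n=11: W (go to 9, an L position)
n=12: L (options 11(W), 10(W), 8(W) are all W)
n=13: W (go to 12, an L position)
n=14: W (go to 12, an L position)
n=15: L (options 14(W), 13(W), 11(W) are all W)
n=16: W (go to 15, an L position)
n=17: W (go to 15, an L position)
n=18: L (options 17(W), 16(W), 14(W) are all W)
n=19: W (go to 18, an L position)

19: W, 9: L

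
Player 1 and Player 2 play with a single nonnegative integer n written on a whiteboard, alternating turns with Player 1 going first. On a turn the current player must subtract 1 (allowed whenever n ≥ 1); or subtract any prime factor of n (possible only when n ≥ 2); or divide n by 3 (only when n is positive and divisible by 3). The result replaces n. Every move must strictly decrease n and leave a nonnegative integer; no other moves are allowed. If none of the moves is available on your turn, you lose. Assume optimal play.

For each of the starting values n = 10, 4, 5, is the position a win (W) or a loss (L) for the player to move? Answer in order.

10: W, 4: L, 5: W

Build the W/L table. Terminal = L. A non-terminal position is W if it has a move to some L; otherwise it is L.
n=0: no move → L
n=1: →0(L), so W
n=2: →0(L), so W
n=3: →0(L), so W
n=4: →2(W), 3(W) — all W, so L
n=5: →0(L), so W
n=6: →4(L), so W
n=7: →0(L), so W
n=8: →6(W), 7(W) — all W, so L
n=9: →8(L), so W
n=10: →8(L), so W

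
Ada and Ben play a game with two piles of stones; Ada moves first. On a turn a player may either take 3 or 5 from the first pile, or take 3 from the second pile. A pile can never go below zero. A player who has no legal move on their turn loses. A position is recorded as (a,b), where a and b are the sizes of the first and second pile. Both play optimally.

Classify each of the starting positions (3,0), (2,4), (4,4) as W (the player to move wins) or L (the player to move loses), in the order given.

Work bottom-up. With no move the player to move loses. Otherwise the position is W if at least one move leads to an L position for the opponent, and L if every move leads to a W.
No move ever increases a pile, so every position that can arise here has a ≤ 4 and b ≤ 4; it is enough to label the cells with 0 ≤ a ≤ 4 and 0 ≤ b ≤ 4.
Every move lowers a or b (never raises either), so fill the grid row by row in increasing a, and left to right within a row: each cell's successors are then already labelled.
      b=0  b=1  b=2  b=3  b=4
a=0:    L    L    L    W    W
a=1:    L    L    L    W    W
a=2:    L    L    L    W    W
a=3:    W    W    W    L    L
a=4:    W    W    W    L    L
Cells with no legal move (terminal, hence L): (0,0), (0,1), (0,2), (1,0), (1,1), (1,2), (2,0), (2,1), (2,2).
The remaining L cells, each justified by listing all of its moves:
(3,3): moves to (0,3)(W), (3,0)(W); every one is W ⇒ L
(3,4): moves to (0,4)(W), (3,1)(W); every one is W ⇒ L
(4,3): moves to (1,3)(W), (4,0)(W); every one is W ⇒ L
(4,4): moves to (1,4)(W), (4,1)(W); every one is W ⇒ L
Every other cell has at least one move into one of the L cells above, so it is W.
(3,0): the move to (0,0) reaches an L cell, so W
(2,4): the move to (2,1) reaches an L cell, so W
(4,4): one of the L cells justified above, so L

(3,0): W, (2,4): W, (4,4): L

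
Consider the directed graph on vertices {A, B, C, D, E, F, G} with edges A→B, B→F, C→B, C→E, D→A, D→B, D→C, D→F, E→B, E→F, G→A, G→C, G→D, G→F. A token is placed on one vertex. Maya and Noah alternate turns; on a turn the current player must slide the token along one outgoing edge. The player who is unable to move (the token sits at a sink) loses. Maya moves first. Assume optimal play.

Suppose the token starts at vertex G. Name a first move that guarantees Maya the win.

Compute win/loss labels from the base case upward. A position with no move is L. Any other position is W if it can reach an L in one move, else L.
Every edge goes from a vertex to one that appears earlier in the order F, B, E, C, A, D, G, so processing vertices in that order labels each vertex after all of its successors.
F: no outgoing edge → L
B: →F(L), so W
E: →F(L), so W
C: →E(W), B(W) — all W, so L
A: →B(W) only, which is W, so L
D: →A(L), so W
G: →A(L), so W
From G, the L positions reachable in one move are: A, C, F. Any move reaching one of these is winning.

Move to A.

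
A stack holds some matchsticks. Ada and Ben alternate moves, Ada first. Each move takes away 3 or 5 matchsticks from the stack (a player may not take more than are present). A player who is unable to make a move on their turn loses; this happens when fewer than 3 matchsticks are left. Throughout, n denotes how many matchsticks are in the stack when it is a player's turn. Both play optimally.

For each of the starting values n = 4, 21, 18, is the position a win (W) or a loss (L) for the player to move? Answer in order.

4: W, 21: W, 18: L

Build the W/L table. Terminal = L. A non-terminal position is W if it has a move to some L; otherwise it is L.
n=0: no move → L
n=1: no move → L
n=2: no move → L
n=3: reaches L-position 0 → W
n=4: reaches L-position 1 → W
n=5: reaches L-position 2 → W
n=6: reaches L-position 1 → W
n=7: reaches L-position 2 → W
n=8: only reaches 5(W), 3(W), all W → L
n=9: only reaches 6(W), 4(W), all W → L
n=10: only reaches 7(W), 5(W), all W → L
n=11: reaches L-position 8 → W
n=12: reaches L-position 9 → W
n=13: reaches L-position 10 → W
n=14: reaches L-position 9 → W
n=15: reaches L-position 10 → W
n=16: only reaches 13(W), 11(W), all W → L
n=17: only reaches 14(W), 12(W), all W → L
n=18: only reaches 15(W), 13(W), all W → L
n=19: reaches L-position 16 → W
n=20: reaches L-position 17 → W
n=21: reaches L-position 18 → W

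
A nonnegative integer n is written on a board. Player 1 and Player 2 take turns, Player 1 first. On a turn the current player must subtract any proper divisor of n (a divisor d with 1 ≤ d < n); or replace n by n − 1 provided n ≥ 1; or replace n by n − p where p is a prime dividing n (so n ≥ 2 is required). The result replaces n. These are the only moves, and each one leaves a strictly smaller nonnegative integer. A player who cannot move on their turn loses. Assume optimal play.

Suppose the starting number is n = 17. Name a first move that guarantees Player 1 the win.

Move to 0.

Build the W/L table. Terminal = L. A non-terminal position is W if it has a move to some L; otherwise it is L.
n=0: no move → L
n=1: can move to 0, which is L ⇒ W
n=2: can move to 0, which is L ⇒ W
n=3: can move to 0, which is L ⇒ W
n=4: moves to 2(W), 3(W); every one is W ⇒ L
n=5: can move to 0, which is L ⇒ W
n=6: can move to 4, which is L ⇒ W
n=7: can move to 0, which is L ⇒ W
n=8: can move to 4, which is L ⇒ W
n=9: moves to 6(W), 8(W); every one is W ⇒ L
n=10: can move to 9, which is L ⇒ W
n=11: can move to 0, which is L ⇒ W
n=12: can move to 9, which is L ⇒ W
n=13: can move to 0, which is L ⇒ W
n=14: moves to 7(W), 12(W), 13(W); every one is W ⇒ L
n=15: can move to 14, which is L ⇒ W
n=16: can move to 14, which is L ⇒ W
n=17: can move to 0, which is L ⇒ W
From 17, the L positions reachable in one move are: 0.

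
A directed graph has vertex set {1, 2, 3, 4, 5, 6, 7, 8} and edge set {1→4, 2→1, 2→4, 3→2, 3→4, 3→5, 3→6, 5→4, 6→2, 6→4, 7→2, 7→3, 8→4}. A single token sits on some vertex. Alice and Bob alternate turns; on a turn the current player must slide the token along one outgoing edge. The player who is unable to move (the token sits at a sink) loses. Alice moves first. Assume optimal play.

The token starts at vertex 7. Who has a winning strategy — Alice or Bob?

Bob wins.

Label each position W (a win for the player to move) or L (a loss). A position with no legal move is L; any other position is W exactly when some move reaches an L, and L when every move reaches a W.
Every edge goes from a vertex to one that appears earlier in the order 4, 5, 1, 2, 8, 6, 3, 7, so processing vertices in that order labels each vertex after all of its successors.
4: no outgoing edge → L
5: →4(L), so W
1: →4(L), so W
2: →4(L), so W
8: →4(L), so W
6: →4(L), so W
3: →4(L), so W
7: →3(W), 2(W) — all W, so L
The starting position 7 is L: whatever Alice does, the opponent receives a W position.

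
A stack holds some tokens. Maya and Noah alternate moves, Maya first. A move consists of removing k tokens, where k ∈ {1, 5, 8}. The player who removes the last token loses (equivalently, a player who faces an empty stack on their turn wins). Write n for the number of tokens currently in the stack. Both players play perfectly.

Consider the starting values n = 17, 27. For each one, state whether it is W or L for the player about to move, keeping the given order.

Classify positions by backward induction: terminal positions (no move available) are W. From any other position, the mover wins iff some move reaches an L.
n=0: no move; the opponent has just taken the last token and therefore loses → W
n=1: the only move is to 0(W), a W ⇒ L
n=2: can move to 1, which is L ⇒ W
n=3: the only move is to 2(W), a W ⇒ L
n=4: can move to 3, which is L ⇒ W
n=5: moves to 4(W), 0(W); every one is W ⇒ L
n=6: can move to 5, which is L ⇒ W
n=7: moves to 6(W), 2(W); every one is W ⇒ L
n=8: can move to 7, which is L ⇒ W
n=9: can move to 1, which is L ⇒ W
n=10: can move to 5, which is L ⇒ W
n=11: can move to 3, which is L ⇒ W
n=12: can move to 7, which is L ⇒ W
n=13: can move to 5, which is L ⇒ W
n=14: moves to 13(W), 9(W), 6(W); every one is W ⇒ L
n=15: can move to 14, which is L ⇒ W
n=16: moves to 15(W), 11(W), 8(W); every one is W ⇒ L
n=17: can move to 16, which is L ⇒ W
n=18: moves to 17(W), 13(W), 10(W); every one is W ⇒ L
n=19: can move to 18, which is L ⇒ W
n=20: moves to 19(W), 15(W), 12(W); every one is W ⇒ L
n=21: can move to 20, which is L ⇒ W
n=22: can move to 14, which is L ⇒ W
n=23: can move to 18, which is L ⇒ W
n=24: can move to 16, which is L ⇒ W
n=25: can move to 20, which is L ⇒ W
n=26: can move to 18, which is L ⇒ W
n=27: moves to 26(W), 22(W), 19(W); every one is W ⇒ L

17: W, 27: L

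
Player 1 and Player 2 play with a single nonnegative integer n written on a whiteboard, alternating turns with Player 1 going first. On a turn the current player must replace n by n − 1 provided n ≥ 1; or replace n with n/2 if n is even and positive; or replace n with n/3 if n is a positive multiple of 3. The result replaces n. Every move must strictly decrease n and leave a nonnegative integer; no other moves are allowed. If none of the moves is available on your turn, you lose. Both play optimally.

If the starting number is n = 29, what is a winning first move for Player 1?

Move to 28.

Classify positions by backward induction: terminal positions (no move available) are L. From any other position, the mover wins iff some move reaches an L.
n=0: no move → L
n=1: W (go to 0, an L position)
n=2: L (sole option 1(W) is W)
n=3: W (go to 2, an L position)
n=4: W (go to 2, an L position)
n=5: L (sole option 4(W) is W)
n=6: W (go to 2, an L position)
n=7: L (sole option 6(W) is W)
n=8: W (go to 7, an L position)
n=9: L (options 3(W), 8(W) are all W)
n=10: W (go to 5, an L position)
n=11: L (sole option 10(W) is W)
n=12: W (go to 11, an L position)
n=13: L (sole option 12(W) is W)
n=14: W (go to 7, an L position)
n=15: W (go to 5, an L position)
n=16: L (options 8(W), 15(W) are all W)
n=17: W (go to 16, an L position)
n=18: W (go to 9, an L position)
n=19: L (sole option 18(W) is W)
n=20: W (go to 19, an L position)
n=21: W (go to 7, an L position)
n=22: W (go to 11, an L position)
n=23: L (sole option 22(W) is W)
n=24: W (go to 23, an L position)
n=25: L (sole option 24(W) is W)
n=26: W (go to 13, an L position)
n=27: W (go to 9, an L position)
n=28: L (options 14(W), 27(W) are all W)
n=29: W (go to 28, an L position)
From 29, the L positions reachable in one move are: 28.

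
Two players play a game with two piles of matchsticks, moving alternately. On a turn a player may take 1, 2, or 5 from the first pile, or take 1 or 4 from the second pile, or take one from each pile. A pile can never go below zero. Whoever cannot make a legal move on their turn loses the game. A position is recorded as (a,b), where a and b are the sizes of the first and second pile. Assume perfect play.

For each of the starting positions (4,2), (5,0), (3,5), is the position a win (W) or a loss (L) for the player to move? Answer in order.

Use the standard recursion: the mover loses at a terminal position; elsewhere, the mover wins exactly when some move hands the opponent an L position.
No move ever increases a pile, so every position that can arise here has a ≤ 5 and b ≤ 5; it is enough to label the cells with 0 ≤ a ≤ 5 and 0 ≤ b ≤ 5.
Every move lowers a or b (never raises either), so fill the grid row by row in increasing a, and left to right within a row: each cell's successors are then already labelled.
      b=0  b=1  b=2  b=3  b=4  b=5
a=0:    L    W    L    W    W    L
a=1:    W    W    W    W    L    W
a=2:    W    L    W    L    W    W
a=3:    L    W    W    W    W    L
a=4:    W    W    L    W    L    W
a=5:    W    L    W    W    W    W
Cells with no legal move (terminal, hence L): (0,0).
The remaining L cells, each justified by listing all of its moves:
(0,2): the only move is to (0,1)(W), a W ⇒ L
(0,5): moves to (0,4)(W), (0,1)(W); every one is W ⇒ L
(1,4): moves to (0,4)(W), (1,3)(W), (1,0)(W), (0,3)(W); every one is W ⇒ L
(2,1): moves to (1,1)(W), (0,1)(W), (2,0)(W), (1,0)(W); every one is W ⇒ L
(2,3): moves to (1,3)(W), (0,3)(W), (2,2)(W), (1,2)(W); every one is W ⇒ L
(3,0): moves to (2,0)(W), (1,0)(W); every one is W ⇒ L
(3,5): moves to (2,5)(W), (1,5)(W), (3,4)(W), (3,1)(W), (2,4)(W); every one is W ⇒ L
(4,2): moves to (3,2)(W), (2,2)(W), (4,1)(W), (3,1)(W); every one is W ⇒ L
(4,4): moves to (3,4)(W), (2,4)(W), (4,3)(W), (4,0)(W), (3,3)(W); every one is W ⇒ L
(5,1): moves to (4,1)(W), (3,1)(W), (0,1)(W), (5,0)(W), (4,0)(W); every one is W ⇒ L
Every other cell has at least one move into one of the L cells above, so it is W.
(4,2): one of the L cells justified above, so L
(5,0): the move to (3,0) reaches an L cell, so W
(3,5): one of the L cells justified above, so L

(4,2): L, (5,0): W, (3,5): L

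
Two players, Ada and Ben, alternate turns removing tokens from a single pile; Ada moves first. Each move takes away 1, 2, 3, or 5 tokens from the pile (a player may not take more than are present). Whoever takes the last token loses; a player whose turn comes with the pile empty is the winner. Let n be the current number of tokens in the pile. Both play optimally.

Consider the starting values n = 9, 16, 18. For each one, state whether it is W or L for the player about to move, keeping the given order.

Work bottom-up. With no move the player to move wins. Otherwise the position is W if at least one move leads to an L position for the opponent, and L if every move leads to a W.
n=0: no move; the opponent has just taken the last token and therefore loses → W
n=1: the only move is to 0(W), a W ⇒ L
n=2: can move to 1, which is L ⇒ W
n=3: can move to 1, which is L ⇒ W
n=4: can move to 1, which is L ⇒ W
n=5: moves to 4(W), 3(W), 2(W), 0(W); every one is W ⇒ L
n=6: can move to 5, which is L ⇒ W
n=7: can move to 5, which is L ⇒ W
n=8: can move to 5, which is L ⇒ W
n=9: moves to 8(W), 7(W), 6(W), 4(W); every one is W ⇒ L
n=10: can move to 9, which is L ⇒ W
n=11: can move to 9, which is L ⇒ W
n=12: can move to 9, which is L ⇒ W
n=13: moves to 12(W), 11(W), 10(W), 8(W); every one is W ⇒ L
n=14: can move to 13, which is L ⇒ W
n=15: can move to 13, which is L ⇒ W
n=16: can move to 13, which is L ⇒ W
n=17: moves to 16(W), 15(W), 14(W), 12(W); every one is W ⇒ L
n=18: can move to 17, which is L ⇒ W

9: L, 16: W, 18: W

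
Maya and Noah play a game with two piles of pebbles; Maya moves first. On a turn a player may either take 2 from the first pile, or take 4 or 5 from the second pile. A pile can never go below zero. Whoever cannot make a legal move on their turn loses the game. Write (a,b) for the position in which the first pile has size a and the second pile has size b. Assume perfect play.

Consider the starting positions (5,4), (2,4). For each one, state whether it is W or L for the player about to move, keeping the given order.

(5,4): W, (2,4): L

Build the W/L table. Terminal = L. A non-terminal position is W if it has a move to some L; otherwise it is L.
No move ever increases a pile, so every position that can arise here has a ≤ 5 and b ≤ 4; it is enough to label the cells with 0 ≤ a ≤ 5 and 0 ≤ b ≤ 4.
Every move lowers a or b (never raises either), so fill the grid row by row in increasing a, and left to right within a row: each cell's successors are then already labelled.
      b=0  b=1  b=2  b=3  b=4
a=0:    L    L    L    L    W
a=1:    L    L    L    L    W
a=2:    W    W    W    W    L
a=3:    W    W    W    W    L
a=4:    L    L    L    L    W
a=5:    L    L    L    L    W
Cells with no legal move (terminal, hence L): (0,0), (0,1), (0,2), (0,3), (1,0), (1,1), (1,2), (1,3).
The remaining L cells, each justified by listing all of its moves:
(2,4): L (options (0,4)(W), (2,0)(W) are all W)
(3,4): L (options (1,4)(W), (3,0)(W) are all W)
(4,0): L (sole option (2,0)(W) is W)
(4,1): L (sole option (2,1)(W) is W)
(4,2): L (sole option (2,2)(W) is W)
(4,3): L (sole option (2,3)(W) is W)
(5,0): L (sole option (3,0)(W) is W)
(5,1): L (sole option (3,1)(W) is W)
(5,2): L (sole option (3,2)(W) is W)
(5,3): L (sole option (3,3)(W) is W)
Every other cell has at least one move into one of the L cells above, so it is W.
(5,4): the move to (3,4) reaches an L cell, so W
(2,4): one of the L cells justified above, so L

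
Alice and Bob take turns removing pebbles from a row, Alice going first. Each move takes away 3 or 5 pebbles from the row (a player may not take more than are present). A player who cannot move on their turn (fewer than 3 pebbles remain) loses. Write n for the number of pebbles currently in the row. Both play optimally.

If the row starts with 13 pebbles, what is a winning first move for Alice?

Remove 3, leaving 10.

Positions with no move are L. A position that does have a move is losing for the player to move precisely when every available move leads to a winning position for the opponent. Fill in the labels:
n=0: no move → L
n=1: no move → L
n=2: no move → L
n=3: can move to 0, which is L ⇒ W
n=4: can move to 1, which is L ⇒ W
n=5: can move to 2, which is L ⇒ W
n=6: can move to 1, which is L ⇒ W
n=7: can move to 2, which is L ⇒ W
n=8: moves to 5(W), 3(W); every one is W ⇒ L
n=9: moves to 6(W), 4(W); every one is W ⇒ L
n=10: moves to 7(W), 5(W); every one is W ⇒ L
n=11: can move to 8, which is L ⇒ W
n=12: can move to 9, which is L ⇒ W
n=13: can move to 10, which is L ⇒ W
From 13, the L positions reachable in one move are: 10, 8. Any move reaching one of these is winning.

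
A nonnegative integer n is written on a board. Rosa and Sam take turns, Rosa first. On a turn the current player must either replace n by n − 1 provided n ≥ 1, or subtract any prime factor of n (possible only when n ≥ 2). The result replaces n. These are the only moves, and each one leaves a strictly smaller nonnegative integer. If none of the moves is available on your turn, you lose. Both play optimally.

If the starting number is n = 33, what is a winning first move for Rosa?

Work bottom-up. With no move the player to move loses. Otherwise the position is W if at least one move leads to an L position for the opponent, and L if every move leads to a W.
n=0: no move → L
n=1: reaches L-position 0 → W
n=2: reaches L-position 0 → W
n=3: reaches L-position 0 → W
n=4: only reaches 2(W), 3(W), all W → L
n=5: reaches L-position 0 → W
n=6: reaches L-position 4 → W
n=7: reaches L-position 0 → W
n=8: only reaches 6(W), 7(W), all W → L
n=9: reaches L-position 8 → W
n=10: reaches L-position 8 → W
n=11: reaches L-position 0 → W
n=12: only reaches 9(W), 10(W), 11(W), all W → L
n=13: reaches L-position 0 → W
n=14: reaches L-position 12 → W
n=15: reaches L-position 12 → W
n=16: only reaches 14(W), 15(W), all W → L
n=17: reaches L-position 0 → W
n=18: reaches L-position 16 → W
n=19: reaches L-position 0 → W
n=20: only reaches 15(W), 18(W), 19(W), all W → L
n=21: reaches L-position 20 → W
n=22: reaches L-position 20 → W
n=23: reaches L-position 0 → W
n=24: only reaches 21(W), 22(W), 23(W), all W → L
n=25: reaches L-position 20 → W
n=26: reaches L-position 24 → W
n=27: reaches L-position 24 → W
n=28: only reaches 21(W), 26(W), 27(W), all W → L
n=29: reaches L-position 0 → W
n=30: reaches L-position 28 → W
n=31: reaches L-position 0 → W
n=32: only reaches 30(W), 31(W), all W → L
n=33: reaches L-position 32 → W
From 33, the L positions reachable in one move are: 32.

Move to 32.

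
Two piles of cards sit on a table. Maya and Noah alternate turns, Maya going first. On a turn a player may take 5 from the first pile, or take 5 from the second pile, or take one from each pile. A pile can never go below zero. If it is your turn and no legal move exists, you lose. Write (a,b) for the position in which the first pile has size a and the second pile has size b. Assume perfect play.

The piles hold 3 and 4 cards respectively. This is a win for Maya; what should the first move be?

Move to (2,3).

Build the W/L table. Terminal = L. A non-terminal position is W if it has a move to some L; otherwise it is L.
No move ever increases a pile, so every position that can arise here has a ≤ 3 and b ≤ 4; it is enough to label the cells with 0 ≤ a ≤ 3 and 0 ≤ b ≤ 4.
Every move lowers a or b (never raises either), so fill the grid row by row in increasing a, and left to right within a row: each cell's successors are then already labelled.
      b=0  b=1  b=2  b=3  b=4
a=0:    L    L    L    L    L
a=1:    L    W    W    W    W
a=2:    L    W    L    L    L
a=3:    L    W    L    W    W
Cells with no legal move (terminal, hence L): (0,0), (0,1), (0,2), (0,3), (0,4), (1,0), (2,0), (3,0).
The remaining L cells, each justified by listing all of its moves:
(2,2): the only move is to (1,1)(W), a W ⇒ L
(2,3): the only move is to (1,2)(W), a W ⇒ L
(2,4): the only move is to (1,3)(W), a W ⇒ L
(3,2): the only move is to (2,1)(W), a W ⇒ L
Every other cell has at least one move into one of the L cells above, so it is W.
From (3,4), the L positions reachable in one move are: (2,3).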